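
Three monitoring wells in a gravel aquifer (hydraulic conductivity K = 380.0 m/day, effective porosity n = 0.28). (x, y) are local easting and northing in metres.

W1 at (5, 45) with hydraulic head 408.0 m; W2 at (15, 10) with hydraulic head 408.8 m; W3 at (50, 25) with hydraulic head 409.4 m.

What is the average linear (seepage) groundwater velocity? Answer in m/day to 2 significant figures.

Differences from W1: to W2 (Δx, Δy, Δh) = (10, -35, +0.8); to W3 = (45, -20, +1.4).
Solve a·Δx + b·Δy = Δh: det = 10·(-20) − 45·(-35) = 1375.
∂h/∂x = [(+0.8)·(-20) − (+1.4)·(-35)] / 1375 = +0.02400
∂h/∂y = [10·(+1.4) − 45·(+0.8)] / 1375 = -0.01600
|∇h| = √(0.02400² + -0.01600²) = 0.02884
Seepage velocity v = K·i/n = 380.0 × 0.02884 / 0.28 = 39.14 m/day.

39 m/day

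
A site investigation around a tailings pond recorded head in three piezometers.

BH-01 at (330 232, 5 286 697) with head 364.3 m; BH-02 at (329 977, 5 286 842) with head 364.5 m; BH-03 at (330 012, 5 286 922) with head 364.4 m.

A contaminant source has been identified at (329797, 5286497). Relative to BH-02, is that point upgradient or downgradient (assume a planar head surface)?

With h = a·x + b·y + c and BH-01 as origin, the differences give:
  (-255)·a + 145·b = +0.2
  (-220)·a + 225·b = +0.1
Eliminate b (×225 and ×145, subtract): -25475·a = 30.50 → a = ∂h/∂x = -0.001197
Back-substitute: b = ∂h/∂y = -0.0007262.
Head at (329797, 5286497) = 364.3 + (-0.001197)·(-435) + (-0.0007262)·(-200) = 364.97 m.
That is higher than the 364.5 m at BH-02, so the point is upgradient.

upgradient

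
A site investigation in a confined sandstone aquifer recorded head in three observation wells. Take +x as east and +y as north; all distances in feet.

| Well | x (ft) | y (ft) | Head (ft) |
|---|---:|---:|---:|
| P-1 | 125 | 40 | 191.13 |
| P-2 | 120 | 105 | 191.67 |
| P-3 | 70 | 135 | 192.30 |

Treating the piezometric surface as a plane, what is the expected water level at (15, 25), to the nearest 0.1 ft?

Differences from P-1: to P-2 (Δx, Δy, Δh) = (-5, 65, +0.54); to P-3 = (-55, 95, +1.17).
Solve a·Δx + b·Δy = Δh: det = (-5)·95 − (-55)·65 = 3100.
∂h/∂x = [(+0.54)·95 − (+1.17)·65] / 3100 = -0.007984
∂h/∂y = [(-5)·(+1.17) − (-55)·(+0.54)] / 3100 = +0.007694
h(15, 25) = 191.13 + (-0.007984)·(-110) + (+0.007694)·(-15) = 191.13 +0.878 -0.115 = 191.893 ft.

191.9 ft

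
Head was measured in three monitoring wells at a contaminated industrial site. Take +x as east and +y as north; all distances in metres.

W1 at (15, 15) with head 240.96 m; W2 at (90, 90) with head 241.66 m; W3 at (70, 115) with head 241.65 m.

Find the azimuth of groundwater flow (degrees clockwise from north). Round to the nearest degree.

234°

With h = a·x + b·y + c and W1 as origin, the differences give:
  75·a + 75·b = +0.70
  55·a + 100·b = +0.69
Eliminate b (×100 and ×75, subtract): 3375·a = 18.250 → a = ∂h/∂x = +0.005407
Back-substitute: b = ∂h/∂y = +0.003926.
Flow direction (−∇h) has components (-0.005407 E, -0.003926 N).
Azimuth = atan2(E, N) = atan2(-0.005407, -0.003926) = 234.0° ≈ 234°.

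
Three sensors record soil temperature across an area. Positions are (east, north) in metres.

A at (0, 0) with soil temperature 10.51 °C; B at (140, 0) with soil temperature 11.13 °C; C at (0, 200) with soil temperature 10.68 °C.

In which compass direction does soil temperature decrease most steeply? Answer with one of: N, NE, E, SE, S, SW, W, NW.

∂T/∂x = (11.13 − 10.51) / (140 − 0) = +0.004429
∂T/∂y = (10.68 − 10.51) / (200 − 0) = +0.0008500
Steepest decrease is along −∇f = (-0.004429 E, -0.0008500 N) → west.

W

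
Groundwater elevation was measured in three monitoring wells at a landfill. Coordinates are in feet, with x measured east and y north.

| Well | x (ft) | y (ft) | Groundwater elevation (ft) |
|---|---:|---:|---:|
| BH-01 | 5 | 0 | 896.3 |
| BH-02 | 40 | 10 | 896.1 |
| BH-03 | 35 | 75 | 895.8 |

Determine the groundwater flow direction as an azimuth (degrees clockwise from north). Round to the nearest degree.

With h = a·x + b·y + c and BH-01 as origin, the differences give:
  35·a + 10·b = -0.2
  30·a + 75·b = -0.5
Eliminate b (×75 and ×10, subtract): 2325·a = -10.00 → a = ∂h/∂x = -0.004301
Back-substitute: b = ∂h/∂y = -0.004946.
Flow direction (−∇h) has components (+0.004301 E, +0.004946 N).
Azimuth = atan2(E, N) = atan2(+0.004301, +0.004946) = 41.0° ≈ 041°.

041°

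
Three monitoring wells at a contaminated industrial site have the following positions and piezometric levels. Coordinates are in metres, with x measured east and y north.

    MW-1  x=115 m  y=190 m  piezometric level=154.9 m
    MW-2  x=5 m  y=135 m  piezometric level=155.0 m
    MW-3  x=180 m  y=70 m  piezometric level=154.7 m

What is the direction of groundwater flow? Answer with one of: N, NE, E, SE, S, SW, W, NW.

SE

With h = a·x + b·y + c and MW-1 as origin, the differences give:
  (-110)·a + (-55)·b = +0.1
  65·a + (-120)·b = -0.2
Eliminate b (×(-120) and ×(-55), subtract): 16775·a = -23.00 → a = ∂h/∂x = -0.001371
Back-substitute: b = ∂h/∂y = +0.0009240.
Flow = −∇h = (+0.001371 east, -0.0009240 north), which points southeast.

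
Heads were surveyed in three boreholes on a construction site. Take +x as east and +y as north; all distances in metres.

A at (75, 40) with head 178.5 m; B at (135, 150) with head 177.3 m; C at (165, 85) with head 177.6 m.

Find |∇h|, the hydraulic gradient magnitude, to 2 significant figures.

With h = a·x + b·y + c and A as origin, the differences give:
  60·a + 110·b = -1.2
  90·a + 45·b = -0.9
Eliminate b (×45 and ×110, subtract): -7200·a = 45.00 → a = ∂h/∂x = -0.006250
Back-substitute: b = ∂h/∂y = -0.007500.
|∇h| = √(-0.006250² + -0.007500²) = 0.009763

0.0098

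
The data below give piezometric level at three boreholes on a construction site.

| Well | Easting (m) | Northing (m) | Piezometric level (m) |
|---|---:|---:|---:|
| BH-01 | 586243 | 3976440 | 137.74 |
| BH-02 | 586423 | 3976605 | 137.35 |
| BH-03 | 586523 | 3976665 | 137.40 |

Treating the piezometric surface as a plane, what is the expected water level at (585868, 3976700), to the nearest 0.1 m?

133.5 m

Differences from BH-01: to BH-02 (Δx, Δy, Δh) = (180, 165, -0.39); to BH-03 = (280, 225, -0.34).
Determinant of the coordinate differences = 180·225 − 280·165 = -5700.
∂h/∂x = [(-0.39)·225 − (-0.34)·165] / -5700 = +0.005553
∂h/∂y = [180·(-0.34) − 280·(-0.39)] / -5700 = -0.008421
h(585868, 3976700) = 137.74 + (+0.005553)·(-375) + (-0.008421)·(260) = 137.74 -2.082 -2.189 = 133.468 m.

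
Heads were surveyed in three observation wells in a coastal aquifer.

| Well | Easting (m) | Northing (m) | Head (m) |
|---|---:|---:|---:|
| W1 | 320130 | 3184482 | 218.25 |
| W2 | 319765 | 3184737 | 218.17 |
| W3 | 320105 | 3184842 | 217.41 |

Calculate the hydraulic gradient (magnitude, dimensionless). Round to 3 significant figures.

Three-point gradient (reference W1): Δ to W2 = (-365, 255, -0.08), Δ to W3 = (-25, 360, -0.84).
∂h/∂x = -0.001483, ∂h/∂y = -0.002436 (det = -125025).
|∇h| = √(-0.001483² + -0.002436²) = 0.002852

0.00285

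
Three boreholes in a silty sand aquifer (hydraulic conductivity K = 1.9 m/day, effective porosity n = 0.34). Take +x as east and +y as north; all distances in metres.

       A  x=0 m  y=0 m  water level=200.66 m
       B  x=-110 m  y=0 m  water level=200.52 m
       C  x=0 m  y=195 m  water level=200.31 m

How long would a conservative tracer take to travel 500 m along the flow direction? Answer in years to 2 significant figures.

∂h/∂x = (200.52 − 200.66) / (-110 − 0) = +0.001273
∂h/∂y = (200.31 − 200.66) / (195 − 0) = -0.001795
|∇h| = √(0.001273² + -0.001795²) = 0.002201
Seepage velocity v = K·i/n = 1.9 × 0.002201 / 0.34 = 0.0123 m/day.
t = 500 / 0.0123 = 4.065e+04 days = 111 years.

110 years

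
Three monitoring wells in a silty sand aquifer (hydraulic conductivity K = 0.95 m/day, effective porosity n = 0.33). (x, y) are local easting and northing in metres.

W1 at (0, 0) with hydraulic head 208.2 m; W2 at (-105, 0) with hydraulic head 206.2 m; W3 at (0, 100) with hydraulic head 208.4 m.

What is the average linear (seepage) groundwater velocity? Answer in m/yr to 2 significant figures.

∂h/∂x = (206.2 − 208.2) / (-105 − 0) = +0.01905
∂h/∂y = (208.4 − 208.2) / (100 − 0) = +0.002000
|∇h| = √(0.01905² + 0.002000²) = 0.01915
Seepage velocity v = K·i/n = 0.95 × 0.01915 / 0.33 = 0.05513 m/day = 20.14 m/yr.

20 m/yr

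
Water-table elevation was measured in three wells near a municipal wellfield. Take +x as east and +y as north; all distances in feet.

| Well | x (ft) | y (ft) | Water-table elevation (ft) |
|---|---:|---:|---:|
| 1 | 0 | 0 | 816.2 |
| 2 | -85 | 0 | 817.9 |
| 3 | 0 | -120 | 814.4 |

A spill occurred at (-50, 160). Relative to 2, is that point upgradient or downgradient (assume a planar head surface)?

∂h/∂x = (817.9 − 816.2) / (-85 − 0) = -0.02000
∂h/∂y = (814.4 − 816.2) / (-120 − 0) = +0.01500
Head at (-50, 160) = 816.2 + (-0.02000)·(-50) + (+0.01500)·(160) = 819.60 ft.
That is higher than the 817.9 ft at 2, so the point is upgradient.

upgradient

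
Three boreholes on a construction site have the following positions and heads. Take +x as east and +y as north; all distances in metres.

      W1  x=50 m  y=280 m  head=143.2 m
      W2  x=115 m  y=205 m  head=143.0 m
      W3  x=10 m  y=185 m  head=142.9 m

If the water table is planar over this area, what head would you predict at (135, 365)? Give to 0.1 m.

Differences from W1: to W2 (Δx, Δy, Δh) = (65, -75, -0.2); to W3 = (-40, -95, -0.3).
Solve a·Δx + b·Δy = Δh: det = 65·(-95) − (-40)·(-75) = -9175.
∂h/∂x = [(-0.2)·(-95) − (-0.3)·(-75)] / -9175 = +0.0003815
∂h/∂y = [65·(-0.3) − (-40)·(-0.2)] / -9175 = +0.002997
h(135, 365) = 143.2 + (+0.0003815)·(85) + (+0.002997)·(85) = 143.2 +0.032 +0.255 = 143.487 m.

143.5 m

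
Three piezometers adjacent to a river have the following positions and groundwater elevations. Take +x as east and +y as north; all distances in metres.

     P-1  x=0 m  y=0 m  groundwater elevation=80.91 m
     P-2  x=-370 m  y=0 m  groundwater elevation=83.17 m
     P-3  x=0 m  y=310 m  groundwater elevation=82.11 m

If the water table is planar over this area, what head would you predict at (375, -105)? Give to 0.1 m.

∂h/∂x = (83.17 − 80.91) / (-370 − 0) = -0.006108
∂h/∂y = (82.11 − 80.91) / (310 − 0) = +0.003871
h(375, -105) = 80.91 + (-0.006108)·(375) + (+0.003871)·(-105) = 80.91 -2.291 -0.406 = 78.213 m.

78.2 m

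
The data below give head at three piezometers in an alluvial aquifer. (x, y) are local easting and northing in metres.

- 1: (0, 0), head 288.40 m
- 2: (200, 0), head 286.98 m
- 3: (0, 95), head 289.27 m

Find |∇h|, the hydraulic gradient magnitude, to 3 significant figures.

0.0116

∂h/∂x = (286.98 − 288.40) / (200 − 0) = -0.007100
∂h/∂y = (289.27 − 288.40) / (95 − 0) = +0.009158
|∇h| = √(-0.007100² + 0.009158²) = 0.01159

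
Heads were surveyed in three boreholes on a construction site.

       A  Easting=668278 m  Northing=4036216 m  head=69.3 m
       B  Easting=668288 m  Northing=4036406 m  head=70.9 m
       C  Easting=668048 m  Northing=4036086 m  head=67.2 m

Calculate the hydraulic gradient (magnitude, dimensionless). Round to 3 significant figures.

0.00934

Three-point gradient (reference A): Δ to B = (10, 190, +1.6), Δ to C = (-230, -130, -2.1).
∂h/∂x = +0.004505, ∂h/∂y = +0.008184 (det = 42400).
|∇h| = √(0.004505² + 0.008184²) = 0.009342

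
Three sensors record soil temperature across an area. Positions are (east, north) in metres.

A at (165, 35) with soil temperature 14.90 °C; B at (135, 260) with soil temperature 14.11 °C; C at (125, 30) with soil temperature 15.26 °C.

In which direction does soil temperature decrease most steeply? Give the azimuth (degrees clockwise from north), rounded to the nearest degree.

Differences from A: to B (Δx, Δy, Δh) = (-30, 225, -0.79); to C = (-40, -5, +0.36).
Determinant of the coordinate differences = (-30)·(-5) − (-40)·225 = 9150.
∂T/∂x = [(-0.79)·(-5) − (+0.36)·225] / 9150 = -0.008421
∂T/∂y = [(-30)·(+0.36) − (-40)·(-0.79)] / 9150 = -0.004634
Steepest decrease is along −∇f: components (+0.008421 E, +0.004634 N).
Azimuth = atan2(+0.008421, +0.004634) = 61.2° ≈ 061°.

061°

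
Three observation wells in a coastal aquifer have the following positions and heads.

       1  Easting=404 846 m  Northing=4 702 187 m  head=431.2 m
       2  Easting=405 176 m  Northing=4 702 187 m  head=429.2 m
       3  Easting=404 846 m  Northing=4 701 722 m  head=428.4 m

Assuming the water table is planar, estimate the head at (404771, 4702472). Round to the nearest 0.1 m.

∂h/∂x = (429.2 − 431.2) / (405176 − 404846) = -0.006061
∂h/∂y = (428.4 − 431.2) / (4701722 − 4702187) = +0.006022
h(404771, 4702472) = 431.2 + (-0.006061)·(-75) + (+0.006022)·(285) = 431.2 +0.455 +1.716 = 433.371 m.

433.4 m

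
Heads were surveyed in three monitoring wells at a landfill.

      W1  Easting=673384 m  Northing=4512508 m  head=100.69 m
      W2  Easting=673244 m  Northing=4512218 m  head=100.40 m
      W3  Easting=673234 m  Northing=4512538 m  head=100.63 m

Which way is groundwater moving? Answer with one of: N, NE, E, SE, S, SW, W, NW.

SW

Taking W1 as reference: W2−W1 = (-140, -290, -0.29); W3−W1 = (-150, 30, -0.06).
Solve a·Δx + b·Δy = Δh: det = (-140)·30 − (-150)·(-290) = -47700.
∂h/∂x = [(-0.29)·30 − (-0.06)·(-290)] / -47700 = +0.0005472
∂h/∂y = [(-140)·(-0.06) − (-150)·(-0.29)] / -47700 = +0.0007358
Flow = −∇h = (-0.0005472 east, -0.0007358 north), which points southwest.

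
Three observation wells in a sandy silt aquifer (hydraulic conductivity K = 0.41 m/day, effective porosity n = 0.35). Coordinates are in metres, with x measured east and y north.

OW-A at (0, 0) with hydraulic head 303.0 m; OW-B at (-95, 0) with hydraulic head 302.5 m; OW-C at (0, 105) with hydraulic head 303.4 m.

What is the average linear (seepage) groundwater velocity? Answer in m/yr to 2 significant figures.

2.8 m/yr

∂h/∂x = (302.5 − 303.0) / (-95 − 0) = +0.005263
∂h/∂y = (303.4 − 303.0) / (105 − 0) = +0.003810
|∇h| = √(0.005263² + 0.003810²) = 0.006497
Seepage velocity v = K·i/n = 0.41 × 0.006497 / 0.35 = 0.007611 m/day = 2.78 m/yr.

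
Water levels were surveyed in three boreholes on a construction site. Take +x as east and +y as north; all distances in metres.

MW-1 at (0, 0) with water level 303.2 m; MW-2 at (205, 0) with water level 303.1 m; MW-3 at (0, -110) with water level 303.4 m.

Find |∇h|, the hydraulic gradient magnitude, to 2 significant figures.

0.0019

∂h/∂x = (303.1 − 303.2) / (205 − 0) = -0.0004878
∂h/∂y = (303.4 − 303.2) / (-110 − 0) = -0.001818
|∇h| = √(-0.0004878² + -0.001818²) = 0.001882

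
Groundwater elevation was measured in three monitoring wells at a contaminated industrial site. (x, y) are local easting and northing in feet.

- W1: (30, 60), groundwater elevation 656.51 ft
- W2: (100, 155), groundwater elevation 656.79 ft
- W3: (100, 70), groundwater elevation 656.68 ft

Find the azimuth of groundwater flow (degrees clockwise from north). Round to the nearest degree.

240°

With h = a·x + b·y + c and W1 as origin, the differences give:
  70·a + 95·b = +0.28
  70·a + 10·b = +0.17
Eliminate b (×10 and ×95, subtract): -5950·a = -13.350 → a = ∂h/∂x = +0.002244
Back-substitute: b = ∂h/∂y = +0.001294.
Flow direction (−∇h) has components (-0.002244 E, -0.001294 N).
Azimuth = atan2(E, N) = atan2(-0.002244, -0.001294) = 240.0° ≈ 240°.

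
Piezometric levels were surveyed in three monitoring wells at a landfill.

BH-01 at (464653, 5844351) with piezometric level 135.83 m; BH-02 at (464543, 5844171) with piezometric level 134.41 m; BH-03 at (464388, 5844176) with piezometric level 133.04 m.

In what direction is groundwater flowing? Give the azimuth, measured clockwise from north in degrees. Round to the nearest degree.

255°

Taking BH-01 as reference: BH-02−BH-01 = (-110, -180, -1.42); BH-03−BH-01 = (-265, -175, -2.79).
Determinant of the coordinate differences = (-110)·(-175) − (-265)·(-180) = -28450.
∂h/∂x = [(-1.42)·(-175) − (-2.79)·(-180)] / -28450 = +0.008917
∂h/∂y = [(-110)·(-2.79) − (-265)·(-1.42)] / -28450 = +0.002439
Flow direction (−∇h) has components (-0.008917 E, -0.002439 N).
Azimuth = atan2(E, N) = atan2(-0.008917, -0.002439) = 254.7° ≈ 255°.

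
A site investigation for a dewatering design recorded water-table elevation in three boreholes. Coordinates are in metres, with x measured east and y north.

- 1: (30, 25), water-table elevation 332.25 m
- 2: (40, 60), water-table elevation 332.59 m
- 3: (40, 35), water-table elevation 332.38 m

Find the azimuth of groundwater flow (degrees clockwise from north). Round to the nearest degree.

209°

With h = a·x + b·y + c and 1 as origin, the differences give:
  10·a + 35·b = +0.34
  10·a + 10·b = +0.13
Eliminate b (×10 and ×35, subtract): -250·a = -1.150 → a = ∂h/∂x = +0.004600
Back-substitute: b = ∂h/∂y = +0.008400.
Flow direction (−∇h) has components (-0.004600 E, -0.008400 N).
Azimuth = atan2(E, N) = atan2(-0.004600, -0.008400) = 208.7° ≈ 209°.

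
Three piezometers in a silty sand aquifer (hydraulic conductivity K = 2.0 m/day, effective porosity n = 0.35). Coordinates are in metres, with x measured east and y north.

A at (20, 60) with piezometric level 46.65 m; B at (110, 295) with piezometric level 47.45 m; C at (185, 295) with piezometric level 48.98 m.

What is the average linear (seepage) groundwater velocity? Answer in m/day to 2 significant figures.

0.12 m/day

With h = a·x + b·y + c and A as origin, the differences give:
  90·a + 235·b = +0.80
  165·a + 235·b = +2.33
Eliminate b (×235 and ×235, subtract): -17625·a = -359.550 → a = ∂h/∂x = +0.02040
Back-substitute: b = ∂h/∂y = -0.004409.
|∇h| = √(0.02040² + -0.004409²) = 0.02087
Seepage velocity v = K·i/n = 2.0 × 0.02087 / 0.35 = 0.1193 m/day.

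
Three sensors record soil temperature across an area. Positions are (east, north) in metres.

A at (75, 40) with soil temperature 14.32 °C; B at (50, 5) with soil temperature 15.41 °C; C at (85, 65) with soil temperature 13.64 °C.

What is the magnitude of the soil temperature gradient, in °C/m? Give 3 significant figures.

0.0255 °C/m

Three-point gradient (reference A): Δ to B = (-25, -35, +1.09), Δ to C = (10, 25, -0.68).
∂T/∂x = -0.01255, ∂T/∂y = -0.02218 (det = -275).
|∇f| = √(-0.01255² + -0.02218²) = 0.02548 °C/m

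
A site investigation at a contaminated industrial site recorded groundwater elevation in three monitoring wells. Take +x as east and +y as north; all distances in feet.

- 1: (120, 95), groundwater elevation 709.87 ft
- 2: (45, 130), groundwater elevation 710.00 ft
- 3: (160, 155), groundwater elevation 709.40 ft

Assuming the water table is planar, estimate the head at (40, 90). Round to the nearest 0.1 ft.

With h = a·x + b·y + c and 1 as origin, the differences give:
  (-75)·a + 35·b = +0.13
  40·a + 60·b = -0.47
Eliminate b (×60 and ×35, subtract): -5900·a = 24.250 → a = ∂h/∂x = -0.004110
Back-substitute: b = ∂h/∂y = -0.005093.
h(40, 90) = 709.87 + (-0.004110)·(-80) + (-0.005093)·(-5) = 709.87 +0.329 +0.025 = 710.224 ft.

710.2 ft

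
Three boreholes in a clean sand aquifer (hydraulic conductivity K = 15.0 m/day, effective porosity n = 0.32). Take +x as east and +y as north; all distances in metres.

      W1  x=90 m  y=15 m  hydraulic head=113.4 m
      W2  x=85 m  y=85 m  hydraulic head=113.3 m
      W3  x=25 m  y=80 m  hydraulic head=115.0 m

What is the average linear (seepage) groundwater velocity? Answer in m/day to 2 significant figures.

1.3 m/day

With h = a·x + b·y + c and W1 as origin, the differences give:
  (-5)·a + 70·b = -0.1
  (-65)·a + 65·b = +1.6
Eliminate b (×65 and ×70, subtract): 4225·a = -118.50 → a = ∂h/∂x = -0.02805
Back-substitute: b = ∂h/∂y = -0.003432.
|∇h| = √(-0.02805² + -0.003432²) = 0.02826
Seepage velocity v = K·i/n = 15.0 × 0.02826 / 0.32 = 1.325 m/day.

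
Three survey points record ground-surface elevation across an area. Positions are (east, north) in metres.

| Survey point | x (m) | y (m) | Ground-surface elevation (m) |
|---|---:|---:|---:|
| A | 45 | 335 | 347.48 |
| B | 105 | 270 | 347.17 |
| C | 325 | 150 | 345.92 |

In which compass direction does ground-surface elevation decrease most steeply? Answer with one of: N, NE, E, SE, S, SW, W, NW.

With z = a·x + b·y + c and A as origin, the differences give:
  60·a + (-65)·b = -0.31
  280·a + (-185)·b = -1.56
Eliminate b (×(-185) and ×(-65), subtract): 7100·a = -44.050 → a = ∂z/∂x = -0.006204
Back-substitute: b = ∂z/∂y = -0.0009577.
Steepest decrease is along −∇f = (+0.006204 E, +0.0009577 N) → east.

E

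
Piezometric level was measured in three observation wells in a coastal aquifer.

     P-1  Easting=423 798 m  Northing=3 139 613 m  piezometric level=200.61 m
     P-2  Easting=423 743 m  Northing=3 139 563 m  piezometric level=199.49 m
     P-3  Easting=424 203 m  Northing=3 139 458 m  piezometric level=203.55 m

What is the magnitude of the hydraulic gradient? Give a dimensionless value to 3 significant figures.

0.0151

Differences from P-1: to P-2 (Δx, Δy, Δh) = (-55, -50, -1.12); to P-3 = (405, -155, +2.94).
Solve a·Δx + b·Δy = Δh: det = (-55)·(-155) − 405·(-50) = 28775.
∂h/∂x = [(-1.12)·(-155) − (+2.94)·(-50)] / 28775 = +0.01114
∂h/∂y = [(-55)·(+2.94) − 405·(-1.12)] / 28775 = +0.01014
|∇h| = √(0.01114² + 0.01014²) = 0.01506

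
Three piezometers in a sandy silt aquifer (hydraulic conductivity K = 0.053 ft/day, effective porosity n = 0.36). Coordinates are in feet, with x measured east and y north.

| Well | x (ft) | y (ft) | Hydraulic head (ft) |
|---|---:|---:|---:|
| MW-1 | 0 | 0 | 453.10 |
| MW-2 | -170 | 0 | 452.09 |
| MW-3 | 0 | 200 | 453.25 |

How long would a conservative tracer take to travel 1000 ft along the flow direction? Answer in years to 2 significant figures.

∂h/∂x = (452.09 − 453.10) / (-170 − 0) = +0.005941
∂h/∂y = (453.25 − 453.10) / (200 − 0) = +0.0007500
|∇h| = √(0.005941² + 0.0007500²) = 0.005988
Seepage velocity v = K·i/n = 0.053 × 0.005988 / 0.36 = 0.0008816 ft/day.
t = 1000 / 0.0008816 = 1.134e+06 days = 3.1e+03 years.

3100 years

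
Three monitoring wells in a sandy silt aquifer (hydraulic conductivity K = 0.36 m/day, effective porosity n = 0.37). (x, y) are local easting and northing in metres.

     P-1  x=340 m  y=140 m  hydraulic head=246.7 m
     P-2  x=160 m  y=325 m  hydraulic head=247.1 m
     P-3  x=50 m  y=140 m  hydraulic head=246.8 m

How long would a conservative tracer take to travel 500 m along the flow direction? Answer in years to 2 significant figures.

760 years

With h = a·x + b·y + c and P-1 as origin, the differences give:
  (-180)·a + 185·b = +0.4
  (-290)·a + 0·b = +0.1
Eliminate b (×0 and ×185, subtract): 53650·a = -18.50 → a = ∂h/∂x = -0.0003448
Back-substitute: b = ∂h/∂y = +0.001827.
|∇h| = √(-0.0003448² + 0.001827²) = 0.001859
Seepage velocity v = K·i/n = 0.36 × 0.001859 / 0.37 = 0.001809 m/day.
t = 500 / 0.001809 = 2.764e+05 days = 757 years.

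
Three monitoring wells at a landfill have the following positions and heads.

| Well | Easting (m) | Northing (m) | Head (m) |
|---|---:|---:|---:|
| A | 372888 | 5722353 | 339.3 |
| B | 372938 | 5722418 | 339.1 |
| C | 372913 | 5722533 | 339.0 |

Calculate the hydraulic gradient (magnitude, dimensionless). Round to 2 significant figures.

0.0026

Taking A as reference: B−A = (50, 65, -0.2); C−A = (25, 180, -0.3).
Determinant of the coordinate differences = 50·180 − 25·65 = 7375.
∂h/∂x = [(-0.2)·180 − (-0.3)·65] / 7375 = -0.002237
∂h/∂y = [50·(-0.3) − 25·(-0.2)] / 7375 = -0.001356
|∇h| = √(-0.002237² + -0.001356²) = 0.002616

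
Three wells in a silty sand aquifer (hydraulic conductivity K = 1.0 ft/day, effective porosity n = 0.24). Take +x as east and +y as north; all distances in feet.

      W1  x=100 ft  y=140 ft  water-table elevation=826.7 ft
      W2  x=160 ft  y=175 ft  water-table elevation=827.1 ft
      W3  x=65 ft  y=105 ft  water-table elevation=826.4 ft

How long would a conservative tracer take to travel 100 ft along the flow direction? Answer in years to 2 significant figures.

Three-point gradient (reference W1): Δ to W2 = (60, 35, +0.4), Δ to W3 = (-35, -35, -0.3).
∂h/∂x = +0.004000, ∂h/∂y = +0.004571 (det = -875).
|∇h| = √(0.004000² + 0.004571²) = 0.006074
Seepage velocity v = K·i/n = 1.0 × 0.006074 / 0.24 = 0.02531 ft/day.
t = 100 / 0.02531 = 3951 days = 10.8 years.

11 years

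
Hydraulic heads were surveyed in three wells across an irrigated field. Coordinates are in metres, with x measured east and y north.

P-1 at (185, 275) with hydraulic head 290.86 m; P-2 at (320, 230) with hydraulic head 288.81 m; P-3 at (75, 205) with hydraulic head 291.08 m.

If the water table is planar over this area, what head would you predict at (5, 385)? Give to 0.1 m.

Differences from P-1: to P-2 (Δx, Δy, Δh) = (135, -45, -2.05); to P-3 = (-110, -70, +0.22).
Solve a·Δx + b·Δy = Δh: det = 135·(-70) − (-110)·(-45) = -14400.
∂h/∂x = [(-2.05)·(-70) − (+0.22)·(-45)] / -14400 = -0.01065
∂h/∂y = [135·(+0.22) − (-110)·(-2.05)] / -14400 = +0.01360
h(5, 385) = 290.86 + (-0.01065)·(-180) + (+0.01360)·(110) = 290.86 +1.917 +1.496 = 294.273 m.

294.3 m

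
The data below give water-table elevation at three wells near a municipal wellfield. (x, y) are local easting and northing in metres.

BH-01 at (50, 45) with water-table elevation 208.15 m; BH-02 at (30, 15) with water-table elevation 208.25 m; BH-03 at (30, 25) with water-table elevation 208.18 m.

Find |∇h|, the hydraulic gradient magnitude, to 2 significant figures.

With h = a·x + b·y + c and BH-01 as origin, the differences give:
  (-20)·a + (-30)·b = +0.10
  (-20)·a + (-20)·b = +0.03
Eliminate b (×(-20) and ×(-30), subtract): -200·a = -1.100 → a = ∂h/∂x = +0.005500
Back-substitute: b = ∂h/∂y = -0.007000.
|∇h| = √(0.005500² + -0.007000²) = 0.008902

0.0089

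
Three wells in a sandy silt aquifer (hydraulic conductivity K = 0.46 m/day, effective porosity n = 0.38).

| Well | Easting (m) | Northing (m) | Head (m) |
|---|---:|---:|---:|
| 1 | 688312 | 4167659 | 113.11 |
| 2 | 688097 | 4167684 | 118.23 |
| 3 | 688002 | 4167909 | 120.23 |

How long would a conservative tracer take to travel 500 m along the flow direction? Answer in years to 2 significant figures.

47 years

With h = a·x + b·y + c and 1 as origin, the differences give:
  (-215)·a + 25·b = +5.12
  (-310)·a + 250·b = +7.12
Eliminate b (×250 and ×25, subtract): -46000·a = 1102.000 → a = ∂h/∂x = -0.02396
Back-substitute: b = ∂h/∂y = -0.001226.
|∇h| = √(-0.02396² + -0.001226²) = 0.02399
Seepage velocity v = K·i/n = 0.46 × 0.02399 / 0.38 = 0.02904 m/day.
t = 500 / 0.02904 = 1.722e+04 days = 47.1 years.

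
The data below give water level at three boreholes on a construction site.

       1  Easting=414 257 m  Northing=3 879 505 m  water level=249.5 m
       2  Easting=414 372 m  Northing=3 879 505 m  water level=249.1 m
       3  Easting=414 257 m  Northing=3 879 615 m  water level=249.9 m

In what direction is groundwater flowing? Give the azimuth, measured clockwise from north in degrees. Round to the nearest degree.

136°

∂h/∂x = (249.1 − 249.5) / (414372 − 414257) = -0.003478
∂h/∂y = (249.9 − 249.5) / (3879615 − 3879505) = +0.003636
Flow direction (−∇h) has components (+0.003478 E, -0.003636 N).
Azimuth = atan2(E, N) = atan2(+0.003478, -0.003636) = 136.3° ≈ 136°.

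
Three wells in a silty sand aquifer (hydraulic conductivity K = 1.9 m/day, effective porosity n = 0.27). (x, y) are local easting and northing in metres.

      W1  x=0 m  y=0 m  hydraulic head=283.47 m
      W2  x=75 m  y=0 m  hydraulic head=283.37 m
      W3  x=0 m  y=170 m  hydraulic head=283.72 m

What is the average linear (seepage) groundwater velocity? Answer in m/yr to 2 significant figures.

∂h/∂x = (283.37 − 283.47) / (75 − 0) = -0.001333
∂h/∂y = (283.72 − 283.47) / (170 − 0) = +0.001471
|∇h| = √(-0.001333² + 0.001471²) = 0.001985
Seepage velocity v = K·i/n = 1.9 × 0.001985 / 0.27 = 0.01397 m/day = 5.103 m/yr.

5.1 m/yr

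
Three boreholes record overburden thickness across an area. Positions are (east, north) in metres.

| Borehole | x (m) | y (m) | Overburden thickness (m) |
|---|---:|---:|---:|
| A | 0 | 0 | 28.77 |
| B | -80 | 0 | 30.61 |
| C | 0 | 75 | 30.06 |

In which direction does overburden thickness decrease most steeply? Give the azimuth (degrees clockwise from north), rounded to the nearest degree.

∂d/∂x = (30.61 − 28.77) / (-80 − 0) = -0.02300
∂d/∂y = (30.06 − 28.77) / (75 − 0) = +0.01720
Steepest decrease is along −∇f: components (+0.02300 E, -0.01720 N).
Azimuth = atan2(+0.02300, -0.01720) = 126.8° ≈ 127°.

127°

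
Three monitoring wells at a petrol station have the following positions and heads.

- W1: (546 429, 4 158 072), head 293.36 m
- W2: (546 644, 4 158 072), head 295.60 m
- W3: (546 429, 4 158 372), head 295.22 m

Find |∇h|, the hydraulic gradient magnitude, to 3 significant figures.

0.0121

∂h/∂x = (295.60 − 293.36) / (546644 − 546429) = +0.01042
∂h/∂y = (295.22 − 293.36) / (4158372 − 4158072) = +0.006200
|∇h| = √(0.01042² + 0.006200²) = 0.01213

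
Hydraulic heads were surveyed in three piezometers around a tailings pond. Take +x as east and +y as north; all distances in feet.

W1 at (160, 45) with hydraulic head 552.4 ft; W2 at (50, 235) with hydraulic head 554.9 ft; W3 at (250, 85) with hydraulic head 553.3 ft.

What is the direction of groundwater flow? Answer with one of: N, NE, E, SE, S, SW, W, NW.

Differences from W1: to W2 (Δx, Δy, Δh) = (-110, 190, +2.5); to W3 = (90, 40, +0.9).
Solve a·Δx + b·Δy = Δh: det = (-110)·40 − 90·190 = -21500.
∂h/∂x = [(+2.5)·40 − (+0.9)·190] / -21500 = +0.003302
∂h/∂y = [(-110)·(+0.9) − 90·(+2.5)] / -21500 = +0.01507
Flow = −∇h = (-0.003302 east, -0.01507 north), which points south.

S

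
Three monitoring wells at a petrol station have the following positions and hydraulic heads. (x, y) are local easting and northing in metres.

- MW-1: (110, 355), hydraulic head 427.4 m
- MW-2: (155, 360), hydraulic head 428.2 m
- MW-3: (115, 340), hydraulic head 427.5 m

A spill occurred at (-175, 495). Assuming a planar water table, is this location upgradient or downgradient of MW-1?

downgradient

Differences from MW-1: to MW-2 (Δx, Δy, Δh) = (45, 5, +0.8); to MW-3 = (5, -15, +0.1).
Solve a·Δx + b·Δy = Δh: det = 45·(-15) − 5·5 = -700.
∂h/∂x = [(+0.8)·(-15) − (+0.1)·5] / -700 = +0.01786
∂h/∂y = [45·(+0.1) − 5·(+0.8)] / -700 = -0.0007143
Head at (-175, 495) = 427.4 + (+0.01786)·(-285) + (-0.0007143)·(140) = 422.21 m.
That is lower than the 427.4 m at MW-1, so the point is downgradient.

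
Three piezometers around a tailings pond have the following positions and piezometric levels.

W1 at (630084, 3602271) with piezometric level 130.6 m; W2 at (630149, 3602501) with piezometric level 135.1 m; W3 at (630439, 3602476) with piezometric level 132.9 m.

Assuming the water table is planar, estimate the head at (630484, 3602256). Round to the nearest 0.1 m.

With h = a·x + b·y + c and W1 as origin, the differences give:
  65·a + 230·b = +4.5
  355·a + 205·b = +2.3
Eliminate b (×205 and ×230, subtract): -68325·a = 393.50 → a = ∂h/∂x = -0.005759
Back-substitute: b = ∂h/∂y = +0.02119.
h(630484, 3602256) = 130.6 + (-0.005759)·(400) + (+0.02119)·(-15) = 130.6 -2.304 -0.318 = 127.978 m.

128.0 m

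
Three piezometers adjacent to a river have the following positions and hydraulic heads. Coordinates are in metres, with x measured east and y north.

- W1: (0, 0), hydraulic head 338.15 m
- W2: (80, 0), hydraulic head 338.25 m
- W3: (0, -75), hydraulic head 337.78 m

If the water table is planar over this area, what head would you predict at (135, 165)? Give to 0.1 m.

∂h/∂x = (338.25 − 338.15) / (80 − 0) = +0.001250
∂h/∂y = (337.78 − 338.15) / (-75 − 0) = +0.004933
h(135, 165) = 338.15 + (+0.001250)·(135) + (+0.004933)·(165) = 338.15 +0.169 +0.814 = 339.133 m.

339.1 m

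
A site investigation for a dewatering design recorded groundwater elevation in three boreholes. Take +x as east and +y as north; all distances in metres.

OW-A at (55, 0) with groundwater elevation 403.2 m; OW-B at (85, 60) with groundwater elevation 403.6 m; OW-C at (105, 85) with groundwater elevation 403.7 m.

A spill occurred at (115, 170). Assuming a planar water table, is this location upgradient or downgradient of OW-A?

upgradient

Taking OW-A as reference: OW-B−OW-A = (30, 60, +0.4); OW-C−OW-A = (50, 85, +0.5).
Solve a·Δx + b·Δy = Δh: det = 30·85 − 50·60 = -450.
∂h/∂x = [(+0.4)·85 − (+0.5)·60] / -450 = -0.008889
∂h/∂y = [30·(+0.5) − 50·(+0.4)] / -450 = +0.01111
Head at (115, 170) = 403.2 + (-0.008889)·(60) + (+0.01111)·(170) = 404.56 m.
That is higher than the 403.2 m at OW-A, so the point is upgradient.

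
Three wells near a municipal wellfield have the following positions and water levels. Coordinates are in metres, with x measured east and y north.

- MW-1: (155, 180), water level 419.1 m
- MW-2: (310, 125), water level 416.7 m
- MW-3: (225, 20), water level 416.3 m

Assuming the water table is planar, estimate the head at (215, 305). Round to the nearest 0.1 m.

With h = a·x + b·y + c and MW-1 as origin, the differences give:
  155·a + (-55)·b = -2.4
  70·a + (-160)·b = -2.8
Eliminate b (×(-160) and ×(-55), subtract): -20950·a = 230.00 → a = ∂h/∂x = -0.01098
Back-substitute: b = ∂h/∂y = +0.01270.
h(215, 305) = 419.1 + (-0.01098)·(60) + (+0.01270)·(125) = 419.1 -0.659 +1.587 = 420.028 m.

420.0 m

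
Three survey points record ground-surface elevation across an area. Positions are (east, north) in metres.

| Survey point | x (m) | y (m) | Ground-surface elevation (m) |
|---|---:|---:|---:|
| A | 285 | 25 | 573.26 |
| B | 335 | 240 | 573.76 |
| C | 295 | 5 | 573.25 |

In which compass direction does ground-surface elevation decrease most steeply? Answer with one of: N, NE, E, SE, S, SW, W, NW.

SW

Three-point gradient (reference A): Δ to B = (50, 215, +0.50), Δ to C = (10, -20, -0.01).
∂z/∂x = +0.002492, ∂z/∂y = +0.001746 (det = -3150).
Steepest decrease is along −∇f = (-0.002492 E, -0.001746 N) → southwest.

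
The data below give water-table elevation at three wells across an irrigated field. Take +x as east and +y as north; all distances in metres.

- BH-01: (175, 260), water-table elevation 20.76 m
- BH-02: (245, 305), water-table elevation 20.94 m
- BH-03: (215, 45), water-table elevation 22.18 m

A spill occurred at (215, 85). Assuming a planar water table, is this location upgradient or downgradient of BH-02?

upgradient

With h = a·x + b·y + c and BH-01 as origin, the differences give:
  70·a + 45·b = +0.18
  40·a + (-215)·b = +1.42
Eliminate b (×(-215) and ×45, subtract): -16850·a = -102.600 → a = ∂h/∂x = +0.006089
Back-substitute: b = ∂h/∂y = -0.005472.
Head at (215, 85) = 20.76 + (+0.006089)·(40) + (-0.005472)·(-175) = 21.96 m.
That is higher than the 20.94 m at BH-02, so the point is upgradient.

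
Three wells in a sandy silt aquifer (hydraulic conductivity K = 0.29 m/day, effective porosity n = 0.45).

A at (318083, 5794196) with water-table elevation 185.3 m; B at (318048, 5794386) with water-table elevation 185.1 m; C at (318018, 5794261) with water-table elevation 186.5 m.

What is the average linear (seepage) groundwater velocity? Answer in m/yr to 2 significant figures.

5.8 m/yr

With h = a·x + b·y + c and A as origin, the differences give:
  (-35)·a + 190·b = -0.2
  (-65)·a + 65·b = +1.2
Eliminate b (×65 and ×190, subtract): 10075·a = -241.00 → a = ∂h/∂x = -0.02392
Back-substitute: b = ∂h/∂y = -0.005459.
|∇h| = √(-0.02392² + -0.005459²) = 0.02454
Seepage velocity v = K·i/n = 0.29 × 0.02454 / 0.45 = 0.01581 m/day = 5.775 m/yr.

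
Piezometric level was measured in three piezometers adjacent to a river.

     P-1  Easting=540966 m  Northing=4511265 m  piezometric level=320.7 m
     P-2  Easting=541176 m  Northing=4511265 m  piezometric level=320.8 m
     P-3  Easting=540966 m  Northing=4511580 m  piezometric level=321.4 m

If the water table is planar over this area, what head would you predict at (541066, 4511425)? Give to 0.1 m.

∂h/∂x = (320.8 − 320.7) / (541176 − 540966) = +0.0004762
∂h/∂y = (321.4 − 320.7) / (4511580 − 4511265) = +0.002222
h(541066, 4511425) = 320.7 + (+0.0004762)·(100) + (+0.002222)·(160) = 320.7 +0.048 +0.356 = 321.103 m.

321.1 m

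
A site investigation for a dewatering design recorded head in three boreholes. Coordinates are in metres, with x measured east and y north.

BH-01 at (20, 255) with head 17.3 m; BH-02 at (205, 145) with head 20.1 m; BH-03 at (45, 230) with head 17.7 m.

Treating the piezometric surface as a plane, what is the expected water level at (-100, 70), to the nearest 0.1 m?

16.0 m

Three-point gradient (reference BH-01): Δ to BH-02 = (185, -110, +2.8), Δ to BH-03 = (25, -25, +0.4).
∂h/∂x = +0.01387, ∂h/∂y = -0.002133 (det = -1875).
h(-100, 70) = 17.3 + (+0.01387)·(-120) + (-0.002133)·(-185) = 17.3 -1.664 +0.395 = 16.031 m.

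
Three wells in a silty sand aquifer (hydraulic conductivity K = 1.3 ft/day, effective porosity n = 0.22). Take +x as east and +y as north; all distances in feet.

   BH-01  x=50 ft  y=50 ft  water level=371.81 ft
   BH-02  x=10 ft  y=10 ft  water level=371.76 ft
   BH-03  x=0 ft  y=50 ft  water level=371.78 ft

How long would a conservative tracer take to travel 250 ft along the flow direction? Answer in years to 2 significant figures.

Differences from BH-01: to BH-02 (Δx, Δy, Δh) = (-40, -40, -0.05); to BH-03 = (-50, 0, -0.03).
Solve a·Δx + b·Δy = Δh: det = (-40)·0 − (-50)·(-40) = -2000.
∂h/∂x = [(-0.05)·0 − (-0.03)·(-40)] / -2000 = +0.0006000
∂h/∂y = [(-40)·(-0.03) − (-50)·(-0.05)] / -2000 = +0.0006500
|∇h| = √(0.0006000² + 0.0006500²) = 0.0008846
Seepage velocity v = K·i/n = 1.3 × 0.0008846 / 0.22 = 0.005227 ft/day.
t = 250 / 0.005227 = 4.783e+04 days = 131 years.

130 years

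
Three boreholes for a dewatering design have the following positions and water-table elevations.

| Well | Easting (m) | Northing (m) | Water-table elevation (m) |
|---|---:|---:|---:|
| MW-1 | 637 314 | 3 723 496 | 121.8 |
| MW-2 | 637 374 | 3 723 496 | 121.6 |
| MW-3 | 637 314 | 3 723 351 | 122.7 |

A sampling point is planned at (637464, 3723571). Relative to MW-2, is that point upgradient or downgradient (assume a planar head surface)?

downgradient

∂h/∂x = (121.6 − 121.8) / (637374 − 637314) = -0.003333
∂h/∂y = (122.7 − 121.8) / (3723351 − 3723496) = -0.006207
Head at (637464, 3723571) = 121.8 + (-0.003333)·(150) + (-0.006207)·(75) = 120.83 m.
That is lower than the 121.6 m at MW-2, so the point is downgradient.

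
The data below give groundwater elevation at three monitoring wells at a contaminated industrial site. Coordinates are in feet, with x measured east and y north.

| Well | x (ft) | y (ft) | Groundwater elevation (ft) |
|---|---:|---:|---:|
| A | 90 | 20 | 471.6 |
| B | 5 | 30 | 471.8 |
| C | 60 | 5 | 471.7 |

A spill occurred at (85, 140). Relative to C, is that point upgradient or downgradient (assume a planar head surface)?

With h = a·x + b·y + c and A as origin, the differences give:
  (-85)·a + 10·b = +0.2
  (-30)·a + (-15)·b = +0.1
Eliminate b (×(-15) and ×10, subtract): 1575·a = -4.00 → a = ∂h/∂x = -0.002540
Back-substitute: b = ∂h/∂y = -0.001587.
Head at (85, 140) = 471.6 + (-0.002540)·(-5) + (-0.001587)·(120) = 471.42 ft.
That is lower than the 471.7 ft at C, so the point is downgradient.

downgradient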